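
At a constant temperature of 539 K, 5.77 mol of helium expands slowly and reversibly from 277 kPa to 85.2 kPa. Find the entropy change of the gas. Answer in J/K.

ΔS_gas = 56.6 J/K

For an isothermal ideal gas ΔS_gas = nR ln(P₁/P₂) = 5.77 × 8.314 × ln(277/85.2) = 56.6 J/K.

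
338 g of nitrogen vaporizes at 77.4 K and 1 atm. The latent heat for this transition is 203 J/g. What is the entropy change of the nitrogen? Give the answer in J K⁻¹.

ΔS = 886 J/K

Heat absorbed by the substance: Q = mL = 338 × 203 = 68614 J.
At constant T, ΔS = Q_rev/T = 68614 / 77.4 = 886 J/K.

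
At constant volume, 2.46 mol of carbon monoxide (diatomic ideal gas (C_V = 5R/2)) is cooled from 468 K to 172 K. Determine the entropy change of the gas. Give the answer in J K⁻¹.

ΔS = -51.2 J/K

At constant volume, ΔS = nC_V ln(T₂/T₁) with C_V = 5R/2 = 20.79 J mol⁻¹ K⁻¹.
ΔS = 2.46 × 20.79 × ln(172/468) = -51.2 J/K.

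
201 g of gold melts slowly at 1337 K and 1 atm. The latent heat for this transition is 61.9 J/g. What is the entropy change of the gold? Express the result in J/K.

ΔS = 9.31 J/K

Heat absorbed by the substance: Q = mL = 201 × 61.9 = 12441.9 J.
At constant T, ΔS = Q_rev/T = 12441.9 / 1337 = 9.31 J/K.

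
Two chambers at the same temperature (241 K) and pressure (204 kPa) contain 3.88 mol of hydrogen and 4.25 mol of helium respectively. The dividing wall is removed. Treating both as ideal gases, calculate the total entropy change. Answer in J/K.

ΔS_mix = 46.8 J/K

Mole fractions: x_A = 3.88/8.13 = 0.477, x_B = 0.523.
ΔS_mix = −R(n_A ln x_A + n_B ln x_B) = −8.314 × (3.88 ln 0.477 + 4.25 ln 0.523) = 46.8 J/K.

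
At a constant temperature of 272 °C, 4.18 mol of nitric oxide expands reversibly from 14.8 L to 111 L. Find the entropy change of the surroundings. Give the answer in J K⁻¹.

ΔS_surr = -70 J/K

For an isothermal ideal gas ΔS_gas = nR ln(V₂/V₁) = 4.18 × 8.314 × ln(111/14.8) = 70 J/K.
The process is reversible, so ΔS_surr = −ΔS_gas = -70 J/K and ΔS_universe = 0.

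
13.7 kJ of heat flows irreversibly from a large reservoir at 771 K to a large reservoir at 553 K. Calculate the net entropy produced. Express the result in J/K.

ΔS_total = 7 J/K

ΔS_hot = −Q/T_H = −13700/771 = -17.77 J/K and ΔS_cold = +Q/T_C = 13700/553 = 24.77 J/K.
ΔS_total = -17.77 + 24.77 = 7 J/K, positive as the second law requires.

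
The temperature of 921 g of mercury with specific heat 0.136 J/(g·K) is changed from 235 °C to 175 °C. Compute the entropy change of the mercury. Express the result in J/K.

ΔS = -15.7 J/K

In kelvin: T₁ = 508.15 K, T₂ = 448.15 K. ΔS = ∫dQ_rev/T = m c ln(T₂/T₁) = 921 × 0.136 × ln(448.15/508.15) = -15.7 J/K.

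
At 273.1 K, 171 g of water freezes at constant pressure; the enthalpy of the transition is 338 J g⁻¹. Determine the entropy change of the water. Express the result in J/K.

ΔS = -212 J/K

Heat released by the substance: Q = −mL = −171 × 338 = −57798 J.
At constant T, ΔS = Q_rev/T = −57798 / 273.1 = -212 J/K.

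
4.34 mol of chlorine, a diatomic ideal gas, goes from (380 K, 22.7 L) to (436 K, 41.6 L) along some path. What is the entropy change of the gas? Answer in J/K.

ΔS = 34.3 J/K

Entropy is a state function: ΔS = nC_V ln(T₂/T₁) + nR ln(V₂/V₁), with C_V = 5R/2 = 20.79 J mol⁻¹ K⁻¹ for a diatomic ideal gas.
ΔS = 4.34 × [20.79 × ln(436/380) + 8.314 × ln(41.6/22.7)] = 34.3 J/K.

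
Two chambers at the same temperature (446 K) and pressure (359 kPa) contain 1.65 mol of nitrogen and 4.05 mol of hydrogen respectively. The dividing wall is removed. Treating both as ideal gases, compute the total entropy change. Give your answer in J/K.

ΔS_mix = 28.5 J/K

Mole fractions: x_A = 1.65/5.7 = 0.289, x_B = 0.711.
ΔS_mix = −R(n_A ln x_A + n_B ln x_B) = −8.314 × (1.65 ln 0.289 + 4.05 ln 0.711) = 28.5 J/K.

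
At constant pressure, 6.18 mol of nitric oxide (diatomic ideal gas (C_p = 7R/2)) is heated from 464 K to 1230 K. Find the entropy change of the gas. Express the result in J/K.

At constant pressure, ΔS = nC_p ln(T₂/T₁) with C_p = 7R/2 = 29.1 J mol⁻¹ K⁻¹.
ΔS = 6.18 × 29.1 × ln(1230/464) = 175 J/K.

ΔS = 175 J/K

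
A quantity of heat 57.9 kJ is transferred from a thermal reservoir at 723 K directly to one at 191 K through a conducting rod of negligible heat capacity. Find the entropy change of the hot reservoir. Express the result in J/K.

The hot reservoir loses heat Q, so ΔS_hot = −Q/T_H = −57900/723 = -80.1 J/K.

ΔS_hot = -80.1 J/K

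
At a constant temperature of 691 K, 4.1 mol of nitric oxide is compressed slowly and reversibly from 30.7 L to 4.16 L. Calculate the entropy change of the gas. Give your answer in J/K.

ΔS_gas = -68.1 J/K

For an isothermal ideal gas ΔS_gas = nR ln(V₂/V₁) = 4.1 × 8.314 × ln(4.16/30.7) = -68.1 J/K.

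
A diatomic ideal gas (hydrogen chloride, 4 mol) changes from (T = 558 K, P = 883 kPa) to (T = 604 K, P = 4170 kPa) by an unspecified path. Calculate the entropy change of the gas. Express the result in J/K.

ΔS = -42.4 J/K

ΔS = nC_p ln(T₂/T₁) − nR ln(P₂/P₁), with C_p = 7R/2 = 29.1 J mol⁻¹ K⁻¹ for a diatomic ideal gas.
ΔS = 4 × [29.1 × ln(604/558) − 8.314 × ln(4170/883)] = -42.4 J/K.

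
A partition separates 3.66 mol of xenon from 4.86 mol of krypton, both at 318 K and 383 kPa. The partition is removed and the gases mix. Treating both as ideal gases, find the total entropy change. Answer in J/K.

Mole fractions: x_A = 3.66/8.52 = 0.43, x_B = 0.57.
ΔS_mix = −R(n_A ln x_A + n_B ln x_B) = −8.314 × (3.66 ln 0.43 + 4.86 ln 0.57) = 48.4 J/K.

ΔS_mix = 48.4 J/K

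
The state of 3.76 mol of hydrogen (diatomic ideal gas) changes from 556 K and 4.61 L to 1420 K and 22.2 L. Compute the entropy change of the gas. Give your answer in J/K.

Entropy is a state function: ΔS = nC_V ln(T₂/T₁) + nR ln(V₂/V₁), with C_V = 5R/2 = 20.79 J mol⁻¹ K⁻¹ for a diatomic ideal gas.
ΔS = 3.76 × [20.79 × ln(1420/556) + 8.314 × ln(22.2/4.61)] = 122 J/K.

ΔS = 122 J/K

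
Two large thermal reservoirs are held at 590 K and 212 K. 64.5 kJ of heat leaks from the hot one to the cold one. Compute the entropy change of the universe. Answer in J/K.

ΔS_total = 195 J/K

ΔS_hot = −Q/T_H = −64500/590 = -109.3 J/K and ΔS_cold = +Q/T_C = 64500/212 = 304.2 J/K.
ΔS_total = -109.3 + 304.2 = 195 J/K, positive as the second law requires.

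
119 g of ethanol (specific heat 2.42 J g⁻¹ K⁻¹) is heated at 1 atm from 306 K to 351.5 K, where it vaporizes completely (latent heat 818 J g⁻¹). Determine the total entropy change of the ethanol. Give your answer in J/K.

Warming step: ΔS₁ = m c ln(T_tr/T_i) = 119 × 2.42 × ln(351.5/306) = 39.92 J/K.
Phase change: ΔS₂ = +mL/T_tr = 119 × 818 / 351.5 = 276.9 J/K.
ΔS_total = (39.92) + (276.9) = 317 J/K.

ΔS = 317 J/K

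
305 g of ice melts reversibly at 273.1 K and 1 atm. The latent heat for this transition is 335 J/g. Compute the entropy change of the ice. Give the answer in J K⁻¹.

ΔS = 374 J/K

Heat absorbed by the substance: Q = mL = 305 × 335 = 102175 J.
At constant T, ΔS = Q_rev/T = 102175 / 273.1 = 374 J/K.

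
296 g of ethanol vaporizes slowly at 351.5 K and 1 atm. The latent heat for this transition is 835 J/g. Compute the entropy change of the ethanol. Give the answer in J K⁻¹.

ΔS = 703 J/K

Heat absorbed by the substance: Q = mL = 296 × 835 = 247160 J.
At constant T, ΔS = Q_rev/T = 247160 / 351.5 = 703 J/K.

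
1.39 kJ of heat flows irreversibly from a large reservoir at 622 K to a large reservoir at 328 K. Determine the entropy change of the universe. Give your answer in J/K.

ΔS_total = 2 J/K

ΔS_hot = −Q/T_H = −1390/622 = -2.235 J/K and ΔS_cold = +Q/T_C = 1390/328 = 4.238 J/K.
ΔS_total = -2.235 + 4.238 = 2 J/K, positive as the second law requires.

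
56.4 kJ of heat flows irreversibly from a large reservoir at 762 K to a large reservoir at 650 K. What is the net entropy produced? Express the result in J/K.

ΔS_total = 12.8 J/K

ΔS_hot = −Q/T_H = −56400/762 = -74.02 J/K and ΔS_cold = +Q/T_C = 56400/650 = 86.77 J/K.
ΔS_total = -74.02 + 86.77 = 12.8 J/K, positive as the second law requires.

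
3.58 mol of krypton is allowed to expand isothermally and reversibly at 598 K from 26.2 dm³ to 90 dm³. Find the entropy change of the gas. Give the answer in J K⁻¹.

For an isothermal ideal gas ΔS_gas = nR ln(V₂/V₁) = 3.58 × 8.314 × ln(90/26.2) = 36.7 J/K.

ΔS_gas = 36.7 J/K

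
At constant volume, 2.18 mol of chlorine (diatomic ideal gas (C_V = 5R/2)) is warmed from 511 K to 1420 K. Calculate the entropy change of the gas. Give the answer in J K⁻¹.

At constant volume, ΔS = nC_V ln(T₂/T₁) with C_V = 5R/2 = 20.79 J mol⁻¹ K⁻¹.
ΔS = 2.18 × 20.79 × ln(1420/511) = 46.3 J/K.

ΔS = 46.3 J/K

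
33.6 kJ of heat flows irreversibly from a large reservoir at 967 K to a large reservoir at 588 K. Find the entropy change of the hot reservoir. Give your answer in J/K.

ΔS_hot = -34.7 J/K

The hot reservoir loses heat Q, so ΔS_hot = −Q/T_H = −33600/967 = -34.7 J/K.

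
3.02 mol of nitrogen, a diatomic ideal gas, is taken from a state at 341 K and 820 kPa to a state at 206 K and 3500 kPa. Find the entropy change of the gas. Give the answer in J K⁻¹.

ΔS = -80.7 J/K

ΔS = nC_p ln(T₂/T₁) − nR ln(P₂/P₁), with C_p = 7R/2 = 29.1 J mol⁻¹ K⁻¹ for a diatomic ideal gas.
ΔS = 3.02 × [29.1 × ln(206/341) − 8.314 × ln(3500/820)] = -80.7 J/K.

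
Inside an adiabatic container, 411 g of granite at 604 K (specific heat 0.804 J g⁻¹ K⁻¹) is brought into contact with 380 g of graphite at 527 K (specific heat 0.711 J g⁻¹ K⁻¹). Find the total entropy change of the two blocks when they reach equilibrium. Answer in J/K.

Energy balance: T_f = (m₁c₁T₁ + m₂c₂T₂)/(m₁c₁ + m₂c₂) = 569.36 K.
ΔS₁ = m₁c₁ ln(T_f/T₁) = 330.444 × ln(569.36/604) = -19.5147 J/K.
ΔS₂ = m₂c₂ ln(T_f/T₂) = 270.18 × ln(569.36/527) = 20.8896 J/K.
ΔS_total = -19.5147 + 20.8896 = 1.37 J/K.

ΔS_total = 1.37 J/K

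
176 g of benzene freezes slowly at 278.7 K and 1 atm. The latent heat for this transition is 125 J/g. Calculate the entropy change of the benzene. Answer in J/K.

ΔS = -78.9 J/K

Heat released by the substance: Q = −mL = −176 × 125 = −22000 J.
At constant T, ΔS = Q_rev/T = −22000 / 278.7 = -78.9 J/K.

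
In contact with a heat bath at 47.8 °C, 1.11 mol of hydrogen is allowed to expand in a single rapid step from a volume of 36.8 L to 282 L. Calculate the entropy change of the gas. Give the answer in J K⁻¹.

Entropy is a state function, so ΔS_gas depends only on the end states.
For an isothermal ideal gas ΔS_gas = nR ln(V₂/V₁) = 1.11 × 8.314 × ln(282/36.8) = 18.8 J/K.

ΔS_gas = 18.8 J/K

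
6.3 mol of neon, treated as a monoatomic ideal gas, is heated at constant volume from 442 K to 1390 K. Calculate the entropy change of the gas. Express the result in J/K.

ΔS = 90 J/K

At constant volume, ΔS = nC_V ln(T₂/T₁) with C_V = 3R/2 = 12.47 J mol⁻¹ K⁻¹.
ΔS = 6.3 × 12.47 × ln(1390/442) = 90 J/K.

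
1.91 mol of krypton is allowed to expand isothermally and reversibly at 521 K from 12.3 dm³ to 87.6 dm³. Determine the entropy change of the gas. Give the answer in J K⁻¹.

For an isothermal ideal gas ΔS_gas = nR ln(V₂/V₁) = 1.91 × 8.314 × ln(87.6/12.3) = 31.2 J/K.

ΔS_gas = 31.2 J/K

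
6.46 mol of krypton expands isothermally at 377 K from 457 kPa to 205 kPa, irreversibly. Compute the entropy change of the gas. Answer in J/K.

ΔS_gas = 43.1 J/K

Entropy is a state function, so ΔS_gas depends only on the end states.
For an isothermal ideal gas ΔS_gas = nR ln(P₁/P₂) = 6.46 × 8.314 × ln(457/205) = 43.1 J/K.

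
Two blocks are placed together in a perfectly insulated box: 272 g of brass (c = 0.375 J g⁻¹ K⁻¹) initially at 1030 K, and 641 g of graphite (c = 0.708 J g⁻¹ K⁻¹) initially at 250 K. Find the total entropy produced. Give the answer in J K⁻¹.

ΔS_total = 107 J/K

Energy balance: T_f = (m₁c₁T₁ + m₂c₂T₂)/(m₁c₁ + m₂c₂) = 393.14 K.
ΔS₁ = m₁c₁ ln(T_f/T₁) = 102 × ln(393.14/1030) = -98.24 J/K.
ΔS₂ = m₂c₂ ln(T_f/T₂) = 453.828 × ln(393.14/250) = 205.4 J/K.
ΔS_total = -98.24 + 205.4 = 107 J/K.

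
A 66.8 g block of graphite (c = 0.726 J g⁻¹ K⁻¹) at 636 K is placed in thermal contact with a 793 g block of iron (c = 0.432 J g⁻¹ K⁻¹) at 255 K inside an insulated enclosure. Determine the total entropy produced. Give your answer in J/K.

ΔS_total = 22.2 J/K

Energy balance: T_f = (m₁c₁T₁ + m₂c₂T₂)/(m₁c₁ + m₂c₂) = 302.25 K.
ΔS₁ = m₁c₁ ln(T_f/T₁) = 48.4968 × ln(302.25/636) = -36.079 J/K.
ΔS₂ = m₂c₂ ln(T_f/T₂) = 342.576 × ln(302.25/255) = 58.232 J/K.
ΔS_total = -36.079 + 58.232 = 22.2 J/K.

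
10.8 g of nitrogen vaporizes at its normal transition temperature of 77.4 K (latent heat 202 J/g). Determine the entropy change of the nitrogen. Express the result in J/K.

ΔS = 28.2 J/K

Heat absorbed by the substance: Q = mL = 10.8 × 202 = 2181.6 J.
At constant T, ΔS = Q_rev/T = 2181.6 / 77.4 = 28.2 J/K.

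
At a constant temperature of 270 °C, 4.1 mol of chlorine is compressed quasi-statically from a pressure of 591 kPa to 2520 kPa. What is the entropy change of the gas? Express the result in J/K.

ΔS_gas = -49.4 J/K

For an isothermal ideal gas ΔS_gas = nR ln(P₁/P₂) = 4.1 × 8.314 × ln(591/2520) = -49.4 J/K.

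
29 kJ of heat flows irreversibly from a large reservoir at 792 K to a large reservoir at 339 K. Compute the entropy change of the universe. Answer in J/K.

ΔS_hot = −Q/T_H = −29000/792 = -36.62 J/K and ΔS_cold = +Q/T_C = 29000/339 = 85.55 J/K.
ΔS_total = -36.62 + 85.55 = 48.9 J/K, positive as the second law requires.

ΔS_total = 48.9 J/K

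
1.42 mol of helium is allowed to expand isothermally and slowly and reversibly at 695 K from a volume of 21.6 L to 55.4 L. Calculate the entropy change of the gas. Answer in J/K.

For an isothermal ideal gas ΔS_gas = nR ln(V₂/V₁) = 1.42 × 8.314 × ln(55.4/21.6) = 11.1 J/K.

ΔS_gas = 11.1 J/K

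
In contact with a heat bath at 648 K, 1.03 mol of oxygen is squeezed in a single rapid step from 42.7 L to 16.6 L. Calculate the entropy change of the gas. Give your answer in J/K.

Entropy is a state function, so ΔS_gas depends only on the end states.
For an isothermal ideal gas ΔS_gas = nR ln(V₂/V₁) = 1.03 × 8.314 × ln(16.6/42.7) = -8.09 J/K.

ΔS_gas = -8.09 J/K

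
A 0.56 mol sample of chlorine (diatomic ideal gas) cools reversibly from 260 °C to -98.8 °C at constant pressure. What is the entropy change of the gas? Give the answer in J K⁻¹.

ΔS = -18.2 J/K

In kelvin: T₁ = 533.15 K, T₂ = 174.35 K. At constant pressure, ΔS = nC_p ln(T₂/T₁) with C_p = 7R/2 = 29.1 J mol⁻¹ K⁻¹.
ΔS = 0.56 × 29.1 × ln(174.35/533.15) = -18.2 J/K.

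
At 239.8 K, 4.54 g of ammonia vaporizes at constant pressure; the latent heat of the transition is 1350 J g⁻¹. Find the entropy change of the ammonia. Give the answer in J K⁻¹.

Heat absorbed by the substance: Q = mL = 4.54 × 1350 = 6129 J.
At constant T, ΔS = Q_rev/T = 6129 / 239.8 = 25.6 J/K.

ΔS = 25.6 J/K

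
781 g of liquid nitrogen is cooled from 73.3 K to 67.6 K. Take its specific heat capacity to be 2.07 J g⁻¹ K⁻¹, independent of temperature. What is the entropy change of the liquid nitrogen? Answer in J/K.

ΔS = ∫dQ_rev/T = m c ln(T₂/T₁) = 781 × 2.07 × ln(67.6/73.3) = -131 J/K.

ΔS = -131 J/K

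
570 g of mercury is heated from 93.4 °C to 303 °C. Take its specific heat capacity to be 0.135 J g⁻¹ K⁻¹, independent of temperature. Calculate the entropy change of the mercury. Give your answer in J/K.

In kelvin: T₁ = 366.55 K, T₂ = 576.15 K. ΔS = ∫dQ_rev/T = m c ln(T₂/T₁) = 570 × 0.135 × ln(576.15/366.55) = 34.8 J/K.

ΔS = 34.8 J/K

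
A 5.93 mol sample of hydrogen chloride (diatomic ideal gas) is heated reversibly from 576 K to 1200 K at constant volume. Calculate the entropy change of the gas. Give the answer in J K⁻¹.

ΔS = 90.5 J/K

At constant volume, ΔS = nC_V ln(T₂/T₁) with C_V = 5R/2 = 20.79 J mol⁻¹ K⁻¹.
ΔS = 5.93 × 20.79 × ln(1200/576) = 90.5 J/K.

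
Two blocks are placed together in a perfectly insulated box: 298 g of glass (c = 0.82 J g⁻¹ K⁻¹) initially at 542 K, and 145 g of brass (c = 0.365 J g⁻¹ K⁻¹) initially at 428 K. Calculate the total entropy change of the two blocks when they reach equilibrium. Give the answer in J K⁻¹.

ΔS_total = 1.15 J/K

Energy balance: T_f = (m₁c₁T₁ + m₂c₂T₂)/(m₁c₁ + m₂c₂) = 521.7 K.
ΔS₁ = m₁c₁ ln(T_f/T₁) = 244.36 × ln(521.7/542) = -9.326 J/K.
ΔS₂ = m₂c₂ ln(T_f/T₂) = 52.925 × ln(521.7/428) = 10.48 J/K.
ΔS_total = -9.326 + 10.48 = 1.15 J/K.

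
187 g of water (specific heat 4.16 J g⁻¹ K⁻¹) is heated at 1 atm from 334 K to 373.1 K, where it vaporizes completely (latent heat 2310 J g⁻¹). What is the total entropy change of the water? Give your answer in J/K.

Warming step: ΔS₁ = m c ln(T_tr/T_i) = 187 × 4.16 × ln(373.1/334) = 86.12 J/K.
Phase change: ΔS₂ = +mL/T_tr = 187 × 2310 / 373.1 = 1158 J/K.
ΔS_total = (86.12) + (1158) = 1240 J/K.

ΔS = 1240 J/K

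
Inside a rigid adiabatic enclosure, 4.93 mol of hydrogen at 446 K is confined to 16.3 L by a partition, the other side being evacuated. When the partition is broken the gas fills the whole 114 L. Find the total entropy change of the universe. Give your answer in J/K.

For an ideal gas in free expansion Q = 0 and W = 0, so T is unchanged.
Entropy is a state function; using a reversible isothermal path, ΔS_gas = nR ln(V₂/V₁) = 4.93 × 8.314 × ln(114/16.3) = 79.7 J/K.
The insulated surroundings exchange no heat, so ΔS_surr = 0 and ΔS_universe = ΔS_gas.

ΔS_universe = 79.7 J/K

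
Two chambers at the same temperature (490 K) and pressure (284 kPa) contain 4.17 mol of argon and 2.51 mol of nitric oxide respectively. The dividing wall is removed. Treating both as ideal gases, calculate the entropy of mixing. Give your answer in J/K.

ΔS_mix = 36.8 J/K

Mole fractions: x_A = 4.17/6.68 = 0.624, x_B = 0.376.
ΔS_mix = −R(n_A ln x_A + n_B ln x_B) = −8.314 × (4.17 ln 0.624 + 2.51 ln 0.376) = 36.8 J/K.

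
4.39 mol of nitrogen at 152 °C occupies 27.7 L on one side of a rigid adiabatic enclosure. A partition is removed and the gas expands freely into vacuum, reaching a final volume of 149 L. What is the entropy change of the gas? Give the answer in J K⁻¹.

ΔS_gas = 61.4 J/K

For an ideal gas in free expansion Q = 0 and W = 0, so T is unchanged.
Entropy is a state function; using a reversible isothermal path, ΔS_gas = nR ln(V₂/V₁) = 4.39 × 8.314 × ln(149/27.7) = 61.4 J/K.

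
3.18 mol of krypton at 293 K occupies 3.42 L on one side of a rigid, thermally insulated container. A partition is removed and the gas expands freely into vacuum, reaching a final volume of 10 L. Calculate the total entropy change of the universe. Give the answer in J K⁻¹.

For an ideal gas in free expansion Q = 0 and W = 0, so T is unchanged.
Entropy is a state function; using a reversible isothermal path, ΔS_gas = nR ln(V₂/V₁) = 3.18 × 8.314 × ln(10/3.42) = 28.4 J/K.
The insulated surroundings exchange no heat, so ΔS_surr = 0 and ΔS_universe = ΔS_gas.

ΔS_universe = 28.4 J/K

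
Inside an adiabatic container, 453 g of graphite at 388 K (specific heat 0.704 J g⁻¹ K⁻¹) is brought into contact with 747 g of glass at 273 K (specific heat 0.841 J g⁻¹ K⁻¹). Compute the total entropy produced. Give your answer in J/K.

ΔS_total = 13.5 J/K

Energy balance: T_f = (m₁c₁T₁ + m₂c₂T₂)/(m₁c₁ + m₂c₂) = 311.72 K.
ΔS₁ = m₁c₁ ln(T_f/T₁) = 318.912 × ln(311.72/388) = -69.81 J/K.
ΔS₂ = m₂c₂ ln(T_f/T₂) = 628.227 × ln(311.72/273) = 83.33 J/K.
ΔS_total = -69.81 + 83.33 = 13.5 J/K.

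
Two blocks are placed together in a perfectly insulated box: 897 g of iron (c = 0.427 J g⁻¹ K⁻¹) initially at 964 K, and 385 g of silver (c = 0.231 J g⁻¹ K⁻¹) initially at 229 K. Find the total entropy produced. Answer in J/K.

ΔS_total = 54.6 J/K

Energy balance: T_f = (m₁c₁T₁ + m₂c₂T₂)/(m₁c₁ + m₂c₂) = 825.5 K.
ΔS₁ = m₁c₁ ln(T_f/T₁) = 383.019 × ln(825.5/964) = -59.41 J/K.
ΔS₂ = m₂c₂ ln(T_f/T₂) = 88.935 × ln(825.5/229) = 114 J/K.
ΔS_total = -59.41 + 114 = 54.6 J/K.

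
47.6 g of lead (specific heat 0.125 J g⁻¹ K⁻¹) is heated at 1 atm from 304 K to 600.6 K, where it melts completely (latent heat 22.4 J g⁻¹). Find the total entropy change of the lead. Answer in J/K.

Warming step: ΔS₁ = m c ln(T_tr/T_i) = 47.6 × 0.125 × ln(600.6/304) = 4.051 J/K.
Phase change: ΔS₂ = +mL/T_tr = 47.6 × 22.4 / 600.6 = 1.775 J/K.
ΔS_total = (4.051) + (1.775) = 5.83 J/K.

ΔS = 5.83 J/K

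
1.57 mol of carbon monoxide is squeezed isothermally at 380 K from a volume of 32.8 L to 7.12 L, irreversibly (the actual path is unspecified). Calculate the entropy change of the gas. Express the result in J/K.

Entropy is a state function, so ΔS_gas depends only on the end states.
For an isothermal ideal gas ΔS_gas = nR ln(V₂/V₁) = 1.57 × 8.314 × ln(7.12/32.8) = -19.9 J/K.

ΔS_gas = -19.9 J/K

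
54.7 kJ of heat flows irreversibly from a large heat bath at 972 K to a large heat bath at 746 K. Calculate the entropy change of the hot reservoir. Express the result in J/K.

The hot reservoir loses heat Q, so ΔS_hot = −Q/T_H = −54700/972 = -56.3 J/K.

ΔS_hot = -56.3 J/K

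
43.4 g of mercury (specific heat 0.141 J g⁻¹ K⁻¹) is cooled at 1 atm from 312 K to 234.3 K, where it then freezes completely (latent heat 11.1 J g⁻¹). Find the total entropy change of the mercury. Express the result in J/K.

Cooling step: ΔS₁ = m c ln(T_tr/T_i) = 43.4 × 0.141 × ln(234.3/312) = -1.753 J/K.
Phase change: ΔS₂ = −mL/T_tr = −43.4 × 11.1 / 234.3 = -2.056 J/K.
ΔS_total = (-1.753) + (-2.056) = -3.81 J/K.

ΔS = -3.81 J/K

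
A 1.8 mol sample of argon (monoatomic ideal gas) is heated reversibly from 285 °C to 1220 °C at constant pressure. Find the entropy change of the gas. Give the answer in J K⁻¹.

In kelvin: T₁ = 558.15 K, T₂ = 1493.15 K. At constant pressure, ΔS = nC_p ln(T₂/T₁) with C_p = 5R/2 = 20.79 J mol⁻¹ K⁻¹.
ΔS = 1.8 × 20.79 × ln(1493.15/558.15) = 36.8 J/K.

ΔS = 36.8 J/K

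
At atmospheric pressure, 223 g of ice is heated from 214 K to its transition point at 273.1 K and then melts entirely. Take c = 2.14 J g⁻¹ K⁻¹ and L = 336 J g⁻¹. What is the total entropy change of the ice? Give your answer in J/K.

Warming step: ΔS₁ = m c ln(T_tr/T_i) = 223 × 2.14 × ln(273.1/214) = 116.4 J/K.
Phase change: ΔS₂ = +mL/T_tr = 223 × 336 / 273.1 = 274.4 J/K.
ΔS_total = (116.4) + (274.4) = 391 J/K.

ΔS = 391 J/K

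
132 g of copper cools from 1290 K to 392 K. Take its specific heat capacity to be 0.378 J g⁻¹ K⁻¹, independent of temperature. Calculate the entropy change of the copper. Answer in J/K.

ΔS = ∫dQ_rev/T = m c ln(T₂/T₁) = 132 × 0.378 × ln(392/1290) = -59.4 J/K.

ΔS = -59.4 J/K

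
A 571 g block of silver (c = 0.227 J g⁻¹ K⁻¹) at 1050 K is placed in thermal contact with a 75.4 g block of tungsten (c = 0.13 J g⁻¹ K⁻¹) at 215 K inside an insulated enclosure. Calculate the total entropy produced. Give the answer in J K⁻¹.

ΔS_total = 7.52 J/K

Energy balance: T_f = (m₁c₁T₁ + m₂c₂T₂)/(m₁c₁ + m₂c₂) = 991.29 K.
ΔS₁ = m₁c₁ ln(T_f/T₁) = 129.617 × ln(991.29/1050) = -7.457 J/K.
ΔS₂ = m₂c₂ ln(T_f/T₂) = 9.802 × ln(991.29/215) = 14.98 J/K.
ΔS_total = -7.457 + 14.98 = 7.52 J/K.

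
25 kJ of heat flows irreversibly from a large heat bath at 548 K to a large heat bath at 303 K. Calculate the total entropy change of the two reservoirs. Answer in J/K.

ΔS_hot = −Q/T_H = −25000/548 = -45.62 J/K and ΔS_cold = +Q/T_C = 25000/303 = 82.51 J/K.
ΔS_total = -45.62 + 82.51 = 36.9 J/K, positive as the second law requires.

ΔS_total = 36.9 J/K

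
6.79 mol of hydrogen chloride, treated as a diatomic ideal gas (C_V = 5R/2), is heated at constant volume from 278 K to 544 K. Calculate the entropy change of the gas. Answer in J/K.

At constant volume, ΔS = nC_V ln(T₂/T₁) with C_V = 5R/2 = 20.79 J mol⁻¹ K⁻¹.
ΔS = 6.79 × 20.79 × ln(544/278) = 94.7 J/K.

ΔS = 94.7 J/K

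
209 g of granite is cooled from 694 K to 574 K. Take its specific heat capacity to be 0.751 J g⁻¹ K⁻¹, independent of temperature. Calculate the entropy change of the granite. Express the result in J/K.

ΔS = ∫dQ_rev/T = m c ln(T₂/T₁) = 209 × 0.751 × ln(574/694) = -29.8 J/K.

ΔS = -29.8 J/K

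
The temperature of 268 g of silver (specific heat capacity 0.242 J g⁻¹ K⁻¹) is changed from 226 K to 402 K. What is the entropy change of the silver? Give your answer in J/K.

ΔS = ∫dQ_rev/T = m c ln(T₂/T₁) = 268 × 0.242 × ln(402/226) = 37.4 J/K.

ΔS = 37.4 J/K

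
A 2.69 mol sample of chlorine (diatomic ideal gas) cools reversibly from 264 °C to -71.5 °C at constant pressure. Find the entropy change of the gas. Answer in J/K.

ΔS = -76.7 J/K

In kelvin: T₁ = 537.15 K, T₂ = 201.65 K. At constant pressure, ΔS = nC_p ln(T₂/T₁) with C_p = 7R/2 = 29.1 J mol⁻¹ K⁻¹.
ΔS = 2.69 × 29.1 × ln(201.65/537.15) = -76.7 J/K.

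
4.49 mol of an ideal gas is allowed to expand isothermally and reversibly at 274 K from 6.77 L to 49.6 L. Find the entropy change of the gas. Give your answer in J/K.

ΔS_gas = 74.3 J/K

For an isothermal ideal gas ΔS_gas = nR ln(V₂/V₁) = 4.49 × 8.314 × ln(49.6/6.77) = 74.3 J/K.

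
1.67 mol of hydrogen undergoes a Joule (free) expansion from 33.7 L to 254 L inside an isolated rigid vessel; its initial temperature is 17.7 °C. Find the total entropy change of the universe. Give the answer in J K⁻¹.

No heat is exchanged and no work is done, so the ideal-gas temperature stays constant.
Entropy is a state function; using a reversible isothermal path, ΔS_gas = nR ln(V₂/V₁) = 1.67 × 8.314 × ln(254/33.7) = 28 J/K.
The insulated surroundings exchange no heat, so ΔS_surr = 0 and ΔS_universe = ΔS_gas.

ΔS_universe = 28 J/K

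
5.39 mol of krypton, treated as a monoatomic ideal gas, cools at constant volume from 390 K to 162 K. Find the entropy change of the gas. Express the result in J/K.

At constant volume, ΔS = nC_V ln(T₂/T₁) with C_V = 3R/2 = 12.47 J mol⁻¹ K⁻¹.
ΔS = 5.39 × 12.47 × ln(162/390) = -59.1 J/K.

ΔS = -59.1 J/K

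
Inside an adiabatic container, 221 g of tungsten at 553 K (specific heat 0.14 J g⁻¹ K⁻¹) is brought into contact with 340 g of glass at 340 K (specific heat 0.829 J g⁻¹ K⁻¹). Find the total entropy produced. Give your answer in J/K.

Energy balance: T_f = (m₁c₁T₁ + m₂c₂T₂)/(m₁c₁ + m₂c₂) = 361.07 K.
ΔS₁ = m₁c₁ ln(T_f/T₁) = 30.94 × ln(361.07/553) = -13.19 J/K.
ΔS₂ = m₂c₂ ln(T_f/T₂) = 281.86 × ln(361.07/340) = 16.95 J/K.
ΔS_total = -13.19 + 16.95 = 3.76 J/K.

ΔS_total = 3.76 J/K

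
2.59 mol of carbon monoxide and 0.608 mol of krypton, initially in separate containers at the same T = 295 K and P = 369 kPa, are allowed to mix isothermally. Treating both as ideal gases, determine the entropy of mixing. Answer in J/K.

Mole fractions: x_A = 2.59/3.2 = 0.81, x_B = 0.19.
ΔS_mix = −R(n_A ln x_A + n_B ln x_B) = −8.314 × (2.59 ln 0.81 + 0.608 ln 0.19) = 12.9 J/K.

ΔS_mix = 12.9 J/K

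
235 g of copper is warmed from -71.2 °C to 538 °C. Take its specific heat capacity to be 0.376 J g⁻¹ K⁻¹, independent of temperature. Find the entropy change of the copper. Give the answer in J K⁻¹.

ΔS = 123 J/K

In kelvin: T₁ = 201.95 K, T₂ = 811.15 K. ΔS = ∫dQ_rev/T = m c ln(T₂/T₁) = 235 × 0.376 × ln(811.15/201.95) = 123 J/K.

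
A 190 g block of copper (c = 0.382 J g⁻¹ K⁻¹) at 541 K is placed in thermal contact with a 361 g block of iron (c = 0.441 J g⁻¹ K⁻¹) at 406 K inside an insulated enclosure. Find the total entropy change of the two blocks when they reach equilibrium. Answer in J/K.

Energy balance: T_f = (m₁c₁T₁ + m₂c₂T₂)/(m₁c₁ + m₂c₂) = 448.27 K.
ΔS₁ = m₁c₁ ln(T_f/T₁) = 72.58 × ln(448.27/541) = -13.65 J/K.
ΔS₂ = m₂c₂ ln(T_f/T₂) = 159.201 × ln(448.27/406) = 15.77 J/K.
ΔS_total = -13.65 + 15.77 = 2.12 J/K.

ΔS_total = 2.12 J/K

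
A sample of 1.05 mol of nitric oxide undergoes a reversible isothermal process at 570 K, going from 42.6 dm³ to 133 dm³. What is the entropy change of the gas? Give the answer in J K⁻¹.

ΔS_gas = 9.94 J/K

For an isothermal ideal gas ΔS_gas = nR ln(V₂/V₁) = 1.05 × 8.314 × ln(133/42.6) = 9.94 J/K.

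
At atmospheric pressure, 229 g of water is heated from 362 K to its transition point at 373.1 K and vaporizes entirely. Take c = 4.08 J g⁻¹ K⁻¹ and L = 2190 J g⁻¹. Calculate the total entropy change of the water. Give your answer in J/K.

Warming step: ΔS₁ = m c ln(T_tr/T_i) = 229 × 4.08 × ln(373.1/362) = 28.22 J/K.
Phase change: ΔS₂ = +mL/T_tr = 229 × 2190 / 373.1 = 1344 J/K.
ΔS_total = (28.22) + (1344) = 1370 J/K.

ΔS = 1370 J/K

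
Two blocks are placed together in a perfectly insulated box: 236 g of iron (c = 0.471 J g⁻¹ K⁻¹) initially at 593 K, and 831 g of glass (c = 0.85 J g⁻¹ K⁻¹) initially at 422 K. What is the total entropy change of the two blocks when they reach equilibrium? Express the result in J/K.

Energy balance: T_f = (m₁c₁T₁ + m₂c₂T₂)/(m₁c₁ + m₂c₂) = 445.25 K.
ΔS₁ = m₁c₁ ln(T_f/T₁) = 111.156 × ln(445.25/593) = -31.85 J/K.
ΔS₂ = m₂c₂ ln(T_f/T₂) = 706.35 × ln(445.25/422) = 37.88 J/K.
ΔS_total = -31.85 + 37.88 = 6.03 J/K.

ΔS_total = 6.03 J/K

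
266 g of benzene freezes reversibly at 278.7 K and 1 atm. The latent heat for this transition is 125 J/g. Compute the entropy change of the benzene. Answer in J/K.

ΔS = -119 J/K

Heat released by the substance: Q = −mL = −266 × 125 = −33250 J.
At constant T, ΔS = Q_rev/T = −33250 / 278.7 = -119 J/K.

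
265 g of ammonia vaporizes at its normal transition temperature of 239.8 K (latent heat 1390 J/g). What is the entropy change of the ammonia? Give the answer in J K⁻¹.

ΔS = 1540 J/K

Heat absorbed by the substance: Q = mL = 265 × 1390 = 368350 J.
At constant T, ΔS = Q_rev/T = 368350 / 239.8 = 1540 J/K.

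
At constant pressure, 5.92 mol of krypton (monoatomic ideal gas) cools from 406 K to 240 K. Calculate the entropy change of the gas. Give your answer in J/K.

ΔS = -64.7 J/K

At constant pressure, ΔS = nC_p ln(T₂/T₁) with C_p = 5R/2 = 20.79 J mol⁻¹ K⁻¹.
ΔS = 5.92 × 20.79 × ln(240/406) = -64.7 J/K.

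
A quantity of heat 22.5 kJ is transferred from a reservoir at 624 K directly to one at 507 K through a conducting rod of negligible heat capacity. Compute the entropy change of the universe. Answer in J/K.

ΔS_total = 8.32 J/K

ΔS_hot = −Q/T_H = −22500/624 = -36.06 J/K and ΔS_cold = +Q/T_C = 22500/507 = 44.38 J/K.
ΔS_total = -36.06 + 44.38 = 8.32 J/K, positive as the second law requires.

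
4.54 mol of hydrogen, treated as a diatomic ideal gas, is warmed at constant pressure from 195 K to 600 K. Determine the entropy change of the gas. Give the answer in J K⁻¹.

At constant pressure, ΔS = nC_p ln(T₂/T₁) with C_p = 7R/2 = 29.1 J mol⁻¹ K⁻¹.
ΔS = 4.54 × 29.1 × ln(600/195) = 148 J/K.

ΔS = 148 J/K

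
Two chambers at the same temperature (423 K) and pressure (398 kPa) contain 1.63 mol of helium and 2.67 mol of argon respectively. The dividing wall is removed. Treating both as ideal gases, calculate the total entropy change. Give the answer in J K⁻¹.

ΔS_mix = 23.7 J/K

Mole fractions: x_A = 1.63/4.3 = 0.379, x_B = 0.621.
ΔS_mix = −R(n_A ln x_A + n_B ln x_B) = −8.314 × (1.63 ln 0.379 + 2.67 ln 0.621) = 23.7 J/K.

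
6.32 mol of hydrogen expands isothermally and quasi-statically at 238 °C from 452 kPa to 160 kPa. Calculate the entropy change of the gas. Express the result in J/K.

ΔS_gas = 54.6 J/K

For an isothermal ideal gas ΔS_gas = nR ln(P₁/P₂) = 6.32 × 8.314 × ln(452/160) = 54.6 J/K.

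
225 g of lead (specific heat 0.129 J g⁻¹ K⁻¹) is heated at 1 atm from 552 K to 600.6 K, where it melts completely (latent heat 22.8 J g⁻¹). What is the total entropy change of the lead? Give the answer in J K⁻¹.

ΔS = 11 J/K

Warming step: ΔS₁ = m c ln(T_tr/T_i) = 225 × 0.129 × ln(600.6/552) = 2.449 J/K.
Phase change: ΔS₂ = +mL/T_tr = 225 × 22.8 / 600.6 = 8.541 J/K.
ΔS_total = (2.449) + (8.541) = 11 J/K.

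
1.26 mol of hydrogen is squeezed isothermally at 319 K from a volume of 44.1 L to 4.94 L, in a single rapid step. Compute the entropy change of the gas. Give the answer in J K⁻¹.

Entropy is a state function, so ΔS_gas depends only on the end states.
For an isothermal ideal gas ΔS_gas = nR ln(V₂/V₁) = 1.26 × 8.314 × ln(4.94/44.1) = -22.9 J/K.

ΔS_gas = -22.9 J/K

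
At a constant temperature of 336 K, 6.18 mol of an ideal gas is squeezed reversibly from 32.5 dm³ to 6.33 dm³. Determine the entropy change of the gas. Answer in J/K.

ΔS_gas = -84.1 J/K

For an isothermal ideal gas ΔS_gas = nR ln(V₂/V₁) = 6.18 × 8.314 × ln(6.33/32.5) = -84.1 J/K.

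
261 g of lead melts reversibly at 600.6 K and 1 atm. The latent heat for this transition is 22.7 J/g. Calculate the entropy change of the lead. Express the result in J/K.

Heat absorbed by the substance: Q = mL = 261 × 22.7 = 5924.7 J.
At constant T, ΔS = Q_rev/T = 5924.7 / 600.6 = 9.86 J/K.

ΔS = 9.86 J/K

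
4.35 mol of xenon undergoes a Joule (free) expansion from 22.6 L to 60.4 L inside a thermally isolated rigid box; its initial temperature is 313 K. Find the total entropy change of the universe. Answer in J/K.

ΔS_universe = 35.6 J/K

No heat is exchanged and no work is done, so the ideal-gas temperature stays constant.
Entropy is a state function; using a reversible isothermal path, ΔS_gas = nR ln(V₂/V₁) = 4.35 × 8.314 × ln(60.4/22.6) = 35.6 J/K.
The insulated surroundings exchange no heat, so ΔS_surr = 0 and ΔS_universe = ΔS_gas.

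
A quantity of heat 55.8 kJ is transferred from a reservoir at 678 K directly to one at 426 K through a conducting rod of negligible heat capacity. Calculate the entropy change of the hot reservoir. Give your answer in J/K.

The hot reservoir loses heat Q, so ΔS_hot = −Q/T_H = −55800/678 = -82.3 J/K.

ΔS_hot = -82.3 J/K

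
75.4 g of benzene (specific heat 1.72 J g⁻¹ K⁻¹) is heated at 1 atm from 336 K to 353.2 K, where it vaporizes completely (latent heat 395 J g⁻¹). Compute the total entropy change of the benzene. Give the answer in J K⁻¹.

ΔS = 90.8 J/K

Warming step: ΔS₁ = m c ln(T_tr/T_i) = 75.4 × 1.72 × ln(353.2/336) = 6.474 J/K.
Phase change: ΔS₂ = +mL/T_tr = 75.4 × 395 / 353.2 = 84.32 J/K.
ΔS_total = (6.474) + (84.32) = 90.8 J/K.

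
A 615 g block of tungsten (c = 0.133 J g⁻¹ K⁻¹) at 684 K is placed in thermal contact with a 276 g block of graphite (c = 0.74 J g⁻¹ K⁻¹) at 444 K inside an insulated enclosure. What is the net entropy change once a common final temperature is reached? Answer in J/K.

Energy balance: T_f = (m₁c₁T₁ + m₂c₂T₂)/(m₁c₁ + m₂c₂) = 512.63 K.
ΔS₁ = m₁c₁ ln(T_f/T₁) = 81.795 × ln(512.63/684) = -23.59 J/K.
ΔS₂ = m₂c₂ ln(T_f/T₂) = 204.24 × ln(512.63/444) = 29.36 J/K.
ΔS_total = -23.59 + 29.36 = 5.77 J/K.

ΔS_total = 5.77 J/K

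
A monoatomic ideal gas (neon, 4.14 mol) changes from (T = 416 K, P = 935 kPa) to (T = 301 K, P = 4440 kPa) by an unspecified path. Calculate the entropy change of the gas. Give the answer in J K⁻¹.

ΔS = -81.5 J/K

ΔS = nC_p ln(T₂/T₁) − nR ln(P₂/P₁), with C_p = 5R/2 = 20.79 J mol⁻¹ K⁻¹ for a monoatomic ideal gas.
ΔS = 4.14 × [20.79 × ln(301/416) − 8.314 × ln(4440/935)] = -81.5 J/K.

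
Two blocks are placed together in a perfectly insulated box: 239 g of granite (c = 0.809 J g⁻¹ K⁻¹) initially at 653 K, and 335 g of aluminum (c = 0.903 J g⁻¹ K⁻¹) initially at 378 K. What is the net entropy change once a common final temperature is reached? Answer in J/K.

ΔS_total = 18.1 J/K

Energy balance: T_f = (m₁c₁T₁ + m₂c₂T₂)/(m₁c₁ + m₂c₂) = 485.23 K.
ΔS₁ = m₁c₁ ln(T_f/T₁) = 193.351 × ln(485.23/653) = -57.42 J/K.
ΔS₂ = m₂c₂ ln(T_f/T₂) = 302.505 × ln(485.23/378) = 75.55 J/K.
ΔS_total = -57.42 + 75.55 = 18.1 J/K.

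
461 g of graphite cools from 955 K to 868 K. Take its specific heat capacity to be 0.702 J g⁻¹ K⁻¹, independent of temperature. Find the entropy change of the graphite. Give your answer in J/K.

ΔS = ∫dQ_rev/T = m c ln(T₂/T₁) = 461 × 0.702 × ln(868/955) = -30.9 J/K.

ΔS = -30.9 J/K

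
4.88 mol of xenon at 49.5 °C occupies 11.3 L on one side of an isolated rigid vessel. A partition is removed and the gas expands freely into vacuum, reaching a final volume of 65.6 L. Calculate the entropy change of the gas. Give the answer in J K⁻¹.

No heat is exchanged and no work is done, so the ideal-gas temperature stays constant.
Entropy is a state function; using a reversible isothermal path, ΔS_gas = nR ln(V₂/V₁) = 4.88 × 8.314 × ln(65.6/11.3) = 71.4 J/K.

ΔS_gas = 71.4 J/K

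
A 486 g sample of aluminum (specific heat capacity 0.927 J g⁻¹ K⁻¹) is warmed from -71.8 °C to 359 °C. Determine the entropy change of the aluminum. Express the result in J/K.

In kelvin: T₁ = 201.35 K, T₂ = 632.15 K. ΔS = ∫dQ_rev/T = m c ln(T₂/T₁) = 486 × 0.927 × ln(632.15/201.35) = 515 J/K.

ΔS = 515 J/K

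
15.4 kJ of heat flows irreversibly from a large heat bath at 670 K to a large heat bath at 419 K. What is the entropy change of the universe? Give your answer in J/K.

ΔS_total = 13.8 J/K

ΔS_hot = −Q/T_H = −15400/670 = -22.99 J/K and ΔS_cold = +Q/T_C = 15400/419 = 36.75 J/K.
ΔS_total = -22.99 + 36.75 = 13.8 J/K, positive as the second law requires.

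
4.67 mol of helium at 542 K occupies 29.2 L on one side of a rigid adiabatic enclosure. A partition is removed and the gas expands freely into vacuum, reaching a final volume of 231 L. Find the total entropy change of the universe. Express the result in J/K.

No heat is exchanged and no work is done, so the ideal-gas temperature stays constant.
Entropy is a state function; using a reversible isothermal path, ΔS_gas = nR ln(V₂/V₁) = 4.67 × 8.314 × ln(231/29.2) = 80.3 J/K.
The insulated surroundings exchange no heat, so ΔS_surr = 0 and ΔS_universe = ΔS_gas.

ΔS_universe = 80.3 J/K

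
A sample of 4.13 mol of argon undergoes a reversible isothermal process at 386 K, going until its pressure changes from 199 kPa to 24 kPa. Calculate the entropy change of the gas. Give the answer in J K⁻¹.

ΔS_gas = 72.6 J/K

For an isothermal ideal gas ΔS_gas = nR ln(P₁/P₂) = 4.13 × 8.314 × ln(199/24) = 72.6 J/K.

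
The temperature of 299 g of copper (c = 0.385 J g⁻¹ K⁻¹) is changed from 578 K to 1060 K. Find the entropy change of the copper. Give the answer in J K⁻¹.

ΔS = ∫dQ_rev/T = m c ln(T₂/T₁) = 299 × 0.385 × ln(1060/578) = 69.8 J/K.

ΔS = 69.8 J/K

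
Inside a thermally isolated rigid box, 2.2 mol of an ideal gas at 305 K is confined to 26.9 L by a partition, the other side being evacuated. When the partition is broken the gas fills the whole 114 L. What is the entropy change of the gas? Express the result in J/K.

ΔS_gas = 26.4 J/K

No heat is exchanged and no work is done, so the ideal-gas temperature stays constant.
Entropy is a state function; using a reversible isothermal path, ΔS_gas = nR ln(V₂/V₁) = 2.2 × 8.314 × ln(114/26.9) = 26.4 J/K.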